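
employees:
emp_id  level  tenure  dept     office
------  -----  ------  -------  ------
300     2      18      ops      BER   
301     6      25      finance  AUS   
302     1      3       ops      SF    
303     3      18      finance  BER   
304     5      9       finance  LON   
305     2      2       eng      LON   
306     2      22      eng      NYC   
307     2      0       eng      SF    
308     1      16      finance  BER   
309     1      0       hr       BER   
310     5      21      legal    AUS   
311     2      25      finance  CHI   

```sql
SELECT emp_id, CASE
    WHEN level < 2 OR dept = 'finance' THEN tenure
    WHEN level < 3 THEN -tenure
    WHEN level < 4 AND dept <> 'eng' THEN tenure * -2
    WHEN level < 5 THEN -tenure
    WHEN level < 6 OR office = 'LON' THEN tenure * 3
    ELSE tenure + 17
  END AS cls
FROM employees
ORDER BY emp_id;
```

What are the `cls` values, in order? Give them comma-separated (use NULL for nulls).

emp_id=300: level < 3 → -18
emp_id=301: level < 2 OR dept = 'finance' → 25
emp_id=302: level < 2 OR dept = 'finance' → 3
emp_id=303: level < 2 OR dept = 'finance' → 18
emp_id=304: level < 2 OR dept = 'finance' → 9
emp_id=305: level < 3 → -2
emp_id=306: level < 3 → -22
emp_id=307: level < 3 → 0
emp_id=308: level < 2 OR dept = 'finance' → 16
emp_id=309: level < 2 OR dept = 'finance' → 0
emp_id=310: level < 6 OR office = 'LON' → 63
emp_id=311: level < 2 OR dept = 'finance' → 25

-18, 25, 3, 18, 9, -2, -22, 0, 16, 0, 63, 25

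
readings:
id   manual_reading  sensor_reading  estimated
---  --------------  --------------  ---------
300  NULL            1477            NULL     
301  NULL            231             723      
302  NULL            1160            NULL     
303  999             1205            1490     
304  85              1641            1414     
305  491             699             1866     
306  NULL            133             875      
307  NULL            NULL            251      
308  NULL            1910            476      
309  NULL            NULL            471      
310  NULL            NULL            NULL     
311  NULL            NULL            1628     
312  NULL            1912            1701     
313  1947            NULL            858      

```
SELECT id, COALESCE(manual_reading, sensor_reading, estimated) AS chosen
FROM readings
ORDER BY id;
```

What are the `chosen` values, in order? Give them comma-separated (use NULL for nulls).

1477, 231, 1160, 999, 85, 491, 133, 251, 1910, 471, NULL, 1628, 1912, 1947

id=300: manual_reading=NULL, sensor_reading=1477 → 1477
id=301: manual_reading=NULL, sensor_reading=231 → 231
id=302: manual_reading=NULL, sensor_reading=1160 → 1160
id=303: manual_reading=999 → 999
id=304: manual_reading=85 → 85
id=305: manual_reading=491 → 491
id=306: manual_reading=NULL, sensor_reading=133 → 133
id=307: manual_reading=NULL, sensor_reading=NULL, estimated=251 → 251
id=308: manual_reading=NULL, sensor_reading=1910 → 1910
id=309: manual_reading=NULL, sensor_reading=NULL, estimated=471 → 471
id=310: manual_reading=NULL, sensor_reading=NULL, estimated=NULL (all NULL) → NULL
id=311: manual_reading=NULL, sensor_reading=NULL, estimated=1628 → 1628
id=312: manual_reading=NULL, sensor_reading=1912 → 1912
id=313: manual_reading=1947 → 1947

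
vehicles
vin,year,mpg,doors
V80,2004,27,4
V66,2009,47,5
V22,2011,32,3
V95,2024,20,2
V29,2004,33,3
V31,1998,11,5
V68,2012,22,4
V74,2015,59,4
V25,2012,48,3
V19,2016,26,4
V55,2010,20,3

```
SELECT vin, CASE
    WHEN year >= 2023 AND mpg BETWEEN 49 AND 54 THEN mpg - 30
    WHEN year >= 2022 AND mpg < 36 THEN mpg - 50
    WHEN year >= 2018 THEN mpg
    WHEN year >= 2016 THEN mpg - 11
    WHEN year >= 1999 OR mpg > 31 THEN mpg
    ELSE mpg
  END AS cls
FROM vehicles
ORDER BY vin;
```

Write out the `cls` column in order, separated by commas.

15, 32, 48, 33, 11, 20, 47, 22, 59, 27, -30

vin=V19: year >= 2016 → 15
vin=V22: year >= 1999 OR mpg > 31 → 32
vin=V25: year >= 1999 OR mpg > 31 → 48
vin=V29: year >= 1999 OR mpg > 31 → 33
vin=V31: ELSE → 11
vin=V55: year >= 1999 OR mpg > 31 → 20
vin=V66: year >= 1999 OR mpg > 31 → 47
vin=V68: year >= 1999 OR mpg > 31 → 22
vin=V74: year >= 1999 OR mpg > 31 → 59
vin=V80: year >= 1999 OR mpg > 31 → 27
vin=V95: year >= 2022 AND mpg < 36 → -30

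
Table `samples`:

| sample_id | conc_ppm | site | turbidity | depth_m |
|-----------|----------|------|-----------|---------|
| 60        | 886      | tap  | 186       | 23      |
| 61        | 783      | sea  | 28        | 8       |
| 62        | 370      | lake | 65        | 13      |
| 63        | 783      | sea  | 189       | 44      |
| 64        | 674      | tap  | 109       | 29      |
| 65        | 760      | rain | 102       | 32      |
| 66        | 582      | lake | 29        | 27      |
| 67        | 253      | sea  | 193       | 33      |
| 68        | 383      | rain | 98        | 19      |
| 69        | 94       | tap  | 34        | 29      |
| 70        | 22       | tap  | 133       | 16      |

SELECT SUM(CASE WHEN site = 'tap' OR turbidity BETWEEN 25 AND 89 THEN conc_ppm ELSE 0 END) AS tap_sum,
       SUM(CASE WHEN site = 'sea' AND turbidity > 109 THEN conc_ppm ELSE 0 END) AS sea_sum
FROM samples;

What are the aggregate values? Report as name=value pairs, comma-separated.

tap_sum=3411, sea_sum=1036

[tap_sum: site = 'tap' OR turbidity BETWEEN 25 AND 89]
sample_id=60: ✓ → 886
sample_id=61: ✓ → 783
sample_id=62: ✓ → 370
sample_id=63: ✗
sample_id=64: ✓ → 674
sample_id=65: ✗
sample_id=66: ✓ → 582
sample_id=67: ✗
sample_id=68: ✗
sample_id=69: ✓ → 94
sample_id=70: ✓ → 22
tap_sum = 886 + 783 + 370 + 674 + 582 + 94 + 22 = 3411
—
[sea_sum: site = 'sea' AND turbidity > 109]
sample_id=60: ✗
sample_id=61: ✗
sample_id=62: ✗
sample_id=63: ✓ → 783
sample_id=64: ✗
sample_id=65: ✗
sample_id=66: ✗
sample_id=67: ✓ → 253
sample_id=68: ✗
sample_id=69: ✗
sample_id=70: ✗
sea_sum = 783 + 253 = 1036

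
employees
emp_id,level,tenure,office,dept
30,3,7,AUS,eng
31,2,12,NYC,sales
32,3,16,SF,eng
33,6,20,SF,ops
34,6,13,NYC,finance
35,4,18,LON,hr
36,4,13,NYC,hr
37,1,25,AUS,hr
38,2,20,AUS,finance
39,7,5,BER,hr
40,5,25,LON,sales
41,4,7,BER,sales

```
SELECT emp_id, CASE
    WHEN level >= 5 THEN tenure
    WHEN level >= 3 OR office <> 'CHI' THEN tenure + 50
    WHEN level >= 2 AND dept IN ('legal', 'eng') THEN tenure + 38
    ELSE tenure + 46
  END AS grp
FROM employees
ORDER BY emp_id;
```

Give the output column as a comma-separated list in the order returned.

emp_id=30: level >= 3 OR office <> 'CHI' → 57
emp_id=31: level >= 3 OR office <> 'CHI' → 62
emp_id=32: level >= 3 OR office <> 'CHI' → 66
emp_id=33: level >= 5 → 20
emp_id=34: level >= 5 → 13
emp_id=35: level >= 3 OR office <> 'CHI' → 68
emp_id=36: level >= 3 OR office <> 'CHI' → 63
emp_id=37: level >= 3 OR office <> 'CHI' → 75
emp_id=38: level >= 3 OR office <> 'CHI' → 70
emp_id=39: level >= 5 → 5
emp_id=40: level >= 5 → 25
emp_id=41: level >= 3 OR office <> 'CHI' → 57

57, 62, 66, 20, 13, 68, 63, 75, 70, 5, 25, 57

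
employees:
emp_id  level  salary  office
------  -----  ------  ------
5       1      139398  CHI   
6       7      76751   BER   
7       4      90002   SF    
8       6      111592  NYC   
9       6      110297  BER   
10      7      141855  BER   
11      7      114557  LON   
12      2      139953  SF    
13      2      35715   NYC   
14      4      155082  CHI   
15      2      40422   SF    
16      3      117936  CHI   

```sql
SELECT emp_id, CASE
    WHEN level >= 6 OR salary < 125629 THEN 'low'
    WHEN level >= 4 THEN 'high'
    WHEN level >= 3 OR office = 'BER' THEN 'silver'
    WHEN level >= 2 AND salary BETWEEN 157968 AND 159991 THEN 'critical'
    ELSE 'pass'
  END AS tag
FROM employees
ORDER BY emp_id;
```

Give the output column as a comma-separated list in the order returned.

pass, low, low, low, low, low, low, pass, low, high, low, low

emp_id=5: ELSE → pass
emp_id=6: level >= 6 OR salary < 125629 → low
emp_id=7: level >= 6 OR salary < 125629 → low
emp_id=8: level >= 6 OR salary < 125629 → low
emp_id=9: level >= 6 OR salary < 125629 → low
emp_id=10: level >= 6 OR salary < 125629 → low
emp_id=11: level >= 6 OR salary < 125629 → low
emp_id=12: ELSE → pass
emp_id=13: level >= 6 OR salary < 125629 → low
emp_id=14: level >= 4 → high
emp_id=15: level >= 6 OR salary < 125629 → low
emp_id=16: level >= 6 OR salary < 125629 → low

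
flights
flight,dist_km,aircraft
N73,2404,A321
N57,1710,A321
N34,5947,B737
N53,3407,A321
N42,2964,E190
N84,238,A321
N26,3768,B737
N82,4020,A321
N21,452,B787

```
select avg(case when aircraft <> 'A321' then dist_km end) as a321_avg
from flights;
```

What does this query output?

flight=N73: ✗
flight=N57: ✗
flight=N34: ✓ → 5947
flight=N53: ✗
flight=N42: ✓ → 2964
flight=N84: ✗
flight=N26: ✓ → 3768
flight=N82: ✗
flight=N21: ✓ → 452
a321_avg = (5947 + 2964 + 3768 + 452) / 4 = 3282.75

3282.75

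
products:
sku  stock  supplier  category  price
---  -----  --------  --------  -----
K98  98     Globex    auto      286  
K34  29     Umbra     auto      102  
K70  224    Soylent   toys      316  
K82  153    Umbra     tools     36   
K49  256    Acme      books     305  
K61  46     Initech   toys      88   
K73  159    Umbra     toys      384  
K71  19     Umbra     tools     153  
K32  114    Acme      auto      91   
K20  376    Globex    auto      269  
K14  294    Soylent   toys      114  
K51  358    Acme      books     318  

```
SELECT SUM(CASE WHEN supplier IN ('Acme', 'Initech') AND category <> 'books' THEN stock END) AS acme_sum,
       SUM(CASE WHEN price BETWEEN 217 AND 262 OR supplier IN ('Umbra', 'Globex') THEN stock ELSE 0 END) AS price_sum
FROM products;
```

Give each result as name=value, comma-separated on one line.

acme_sum=160, price_sum=834

[acme_sum: supplier IN ('Acme', 'Initech') AND category <> 'books']
sku=K98: ✗
sku=K34: ✗
sku=K70: ✗
sku=K82: ✗
sku=K49: ✗
sku=K61: ✓ → 46
sku=K73: ✗
sku=K71: ✗
sku=K32: ✓ → 114
sku=K20: ✗
sku=K14: ✗
sku=K51: ✗
acme_sum = 46 + 114 = 160
—
[price_sum: price BETWEEN 217 AND 262 OR supplier IN ('Umbra', 'Globex')]
sku=K98: ✓ → 98
sku=K34: ✓ → 29
sku=K70: ✗
sku=K82: ✓ → 153
sku=K49: ✗
sku=K61: ✗
sku=K73: ✓ → 159
sku=K71: ✓ → 19
sku=K32: ✗
sku=K20: ✓ → 376
sku=K14: ✗
sku=K51: ✗
price_sum = 98 + 29 + 153 + 159 + 19 + 376 = 834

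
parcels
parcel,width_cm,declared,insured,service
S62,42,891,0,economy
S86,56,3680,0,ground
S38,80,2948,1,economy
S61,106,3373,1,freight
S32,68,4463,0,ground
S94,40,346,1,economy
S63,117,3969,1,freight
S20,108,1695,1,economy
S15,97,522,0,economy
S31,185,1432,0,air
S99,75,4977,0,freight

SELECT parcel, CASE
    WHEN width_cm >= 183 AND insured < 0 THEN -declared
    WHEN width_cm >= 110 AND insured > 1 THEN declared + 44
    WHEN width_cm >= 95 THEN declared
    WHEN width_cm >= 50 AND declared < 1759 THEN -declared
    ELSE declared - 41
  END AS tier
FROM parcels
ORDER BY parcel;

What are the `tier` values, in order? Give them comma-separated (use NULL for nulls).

522, 1695, 1432, 4422, 2907, 3373, 850, 3969, 3639, 305, 4936

parcel=S15: width_cm >= 95 → 522
parcel=S20: width_cm >= 95 → 1695
parcel=S31: width_cm >= 95 → 1432
parcel=S32: ELSE → 4422
parcel=S38: ELSE → 2907
parcel=S61: width_cm >= 95 → 3373
parcel=S62: ELSE → 850
parcel=S63: width_cm >= 95 → 3969
parcel=S86: ELSE → 3639
parcel=S94: ELSE → 305
parcel=S99: ELSE → 4936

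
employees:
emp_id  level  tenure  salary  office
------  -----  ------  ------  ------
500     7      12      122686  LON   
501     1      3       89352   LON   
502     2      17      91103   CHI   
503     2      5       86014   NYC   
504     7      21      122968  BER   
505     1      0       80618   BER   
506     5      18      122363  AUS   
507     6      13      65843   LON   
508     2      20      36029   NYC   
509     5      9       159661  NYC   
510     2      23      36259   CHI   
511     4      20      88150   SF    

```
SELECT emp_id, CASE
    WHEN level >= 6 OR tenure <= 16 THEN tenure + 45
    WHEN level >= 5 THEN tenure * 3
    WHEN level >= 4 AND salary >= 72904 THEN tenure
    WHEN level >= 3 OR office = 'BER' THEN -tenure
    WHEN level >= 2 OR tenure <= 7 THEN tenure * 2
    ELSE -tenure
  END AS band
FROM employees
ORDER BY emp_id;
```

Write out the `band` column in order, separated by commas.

57, 48, 34, 50, 66, 45, 54, 58, 40, 54, 46, 20

emp_id=500: level >= 6 OR tenure <= 16 → 57
emp_id=501: level >= 6 OR tenure <= 16 → 48
emp_id=502: level >= 2 OR tenure <= 7 → 34
emp_id=503: level >= 6 OR tenure <= 16 → 50
emp_id=504: level >= 6 OR tenure <= 16 → 66
emp_id=505: level >= 6 OR tenure <= 16 → 45
emp_id=506: level >= 5 → 54
emp_id=507: level >= 6 OR tenure <= 16 → 58
emp_id=508: level >= 2 OR tenure <= 7 → 40
emp_id=509: level >= 6 OR tenure <= 16 → 54
emp_id=510: level >= 2 OR tenure <= 7 → 46
emp_id=511: level >= 4 AND salary >= 72904 → 20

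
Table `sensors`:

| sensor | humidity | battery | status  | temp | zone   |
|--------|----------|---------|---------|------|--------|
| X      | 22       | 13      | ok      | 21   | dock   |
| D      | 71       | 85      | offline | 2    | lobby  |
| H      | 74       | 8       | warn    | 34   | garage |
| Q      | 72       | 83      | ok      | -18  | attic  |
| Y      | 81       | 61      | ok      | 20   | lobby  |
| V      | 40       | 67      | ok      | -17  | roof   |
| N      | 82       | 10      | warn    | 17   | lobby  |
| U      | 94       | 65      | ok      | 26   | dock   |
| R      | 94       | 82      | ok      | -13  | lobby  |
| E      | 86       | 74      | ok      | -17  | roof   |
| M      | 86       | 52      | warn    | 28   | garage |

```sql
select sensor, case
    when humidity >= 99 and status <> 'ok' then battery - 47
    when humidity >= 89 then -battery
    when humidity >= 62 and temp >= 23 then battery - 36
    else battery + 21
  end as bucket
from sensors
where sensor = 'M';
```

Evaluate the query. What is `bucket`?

16

sensor = M: humidity=86, battery=52, status=warn, temp=28, zone=garage.
humidity >= 99 and status <> 'ok' → false
humidity >= 89 → false
humidity >= 62 and temp >= 23 → true → 16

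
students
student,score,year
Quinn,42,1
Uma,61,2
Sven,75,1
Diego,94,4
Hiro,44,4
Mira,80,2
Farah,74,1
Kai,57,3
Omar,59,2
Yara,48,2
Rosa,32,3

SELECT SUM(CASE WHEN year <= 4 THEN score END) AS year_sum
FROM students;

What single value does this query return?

666

student=Quinn: ✓ → 42
student=Uma: ✓ → 61
student=Sven: ✓ → 75
student=Diego: ✓ → 94
student=Hiro: ✓ → 44
student=Mira: ✓ → 80
student=Farah: ✓ → 74
student=Kai: ✓ → 57
student=Omar: ✓ → 59
student=Yara: ✓ → 48
student=Rosa: ✓ → 32
year_sum = 42 + 61 + 75 + 94 + 44 + 80 + 74 + 57 + 59 + 48 + 32 = 666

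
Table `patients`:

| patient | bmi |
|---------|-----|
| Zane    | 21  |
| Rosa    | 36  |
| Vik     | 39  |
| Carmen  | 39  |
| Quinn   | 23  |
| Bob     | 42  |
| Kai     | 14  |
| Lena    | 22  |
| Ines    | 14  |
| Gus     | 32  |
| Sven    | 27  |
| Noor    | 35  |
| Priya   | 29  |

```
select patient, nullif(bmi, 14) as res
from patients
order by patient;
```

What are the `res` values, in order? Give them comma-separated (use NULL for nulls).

42, 39, 32, NULL, NULL, 22, 35, 29, 23, 36, 27, 39, 21

patient=Bob: bmi=42 vs 14: differ → 42
patient=Carmen: bmi=39 vs 14: differ → 39
patient=Gus: bmi=32 vs 14: differ → 32
patient=Ines: bmi=14 vs 14: equal → NULL
patient=Kai: bmi=14 vs 14: equal → NULL
patient=Lena: bmi=22 vs 14: differ → 22
patient=Noor: bmi=35 vs 14: differ → 35
patient=Priya: bmi=29 vs 14: differ → 29
patient=Quinn: bmi=23 vs 14: differ → 23
patient=Rosa: bmi=36 vs 14: differ → 36
patient=Sven: bmi=27 vs 14: differ → 27
patient=Vik: bmi=39 vs 14: differ → 39
patient=Zane: bmi=21 vs 14: differ → 21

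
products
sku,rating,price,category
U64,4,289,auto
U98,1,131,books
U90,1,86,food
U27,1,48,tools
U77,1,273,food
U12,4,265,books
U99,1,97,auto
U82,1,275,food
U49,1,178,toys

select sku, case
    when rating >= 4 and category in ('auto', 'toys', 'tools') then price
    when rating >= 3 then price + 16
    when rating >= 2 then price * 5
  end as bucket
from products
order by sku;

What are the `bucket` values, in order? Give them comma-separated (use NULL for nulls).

sku=U12: rating >= 3 → 281
sku=U27: (no match → NULL) → NULL
sku=U49: (no match → NULL) → NULL
sku=U64: rating >= 4 and category in ('auto', 'toys', 'tools') → 289
sku=U77: (no match → NULL) → NULL
sku=U82: (no match → NULL) → NULL
sku=U90: (no match → NULL) → NULL
sku=U98: (no match → NULL) → NULL
sku=U99: (no match → NULL) → NULL

281, NULL, NULL, 289, NULL, NULL, NULL, NULL, NULL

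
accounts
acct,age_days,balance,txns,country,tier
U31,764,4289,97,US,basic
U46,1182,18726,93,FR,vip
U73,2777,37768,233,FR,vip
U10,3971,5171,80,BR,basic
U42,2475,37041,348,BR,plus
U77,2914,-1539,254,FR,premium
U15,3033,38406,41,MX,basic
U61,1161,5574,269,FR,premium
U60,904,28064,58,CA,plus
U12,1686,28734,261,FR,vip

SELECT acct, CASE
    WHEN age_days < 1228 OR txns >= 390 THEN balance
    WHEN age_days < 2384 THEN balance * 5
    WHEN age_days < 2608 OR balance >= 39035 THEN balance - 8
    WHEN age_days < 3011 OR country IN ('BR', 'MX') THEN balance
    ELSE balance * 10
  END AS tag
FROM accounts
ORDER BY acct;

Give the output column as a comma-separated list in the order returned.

acct=U10: age_days < 3011 OR country IN ('BR', 'MX') → 5171
acct=U12: age_days < 2384 → 143670
acct=U15: age_days < 3011 OR country IN ('BR', 'MX') → 38406
acct=U31: age_days < 1228 OR txns >= 390 → 4289
acct=U42: age_days < 2608 OR balance >= 39035 → 37033
acct=U46: age_days < 1228 OR txns >= 390 → 18726
acct=U60: age_days < 1228 OR txns >= 390 → 28064
acct=U61: age_days < 1228 OR txns >= 390 → 5574
acct=U73: age_days < 3011 OR country IN ('BR', 'MX') → 37768
acct=U77: age_days < 3011 OR country IN ('BR', 'MX') → -1539

5171, 143670, 38406, 4289, 37033, 18726, 28064, 5574, 37768, -1539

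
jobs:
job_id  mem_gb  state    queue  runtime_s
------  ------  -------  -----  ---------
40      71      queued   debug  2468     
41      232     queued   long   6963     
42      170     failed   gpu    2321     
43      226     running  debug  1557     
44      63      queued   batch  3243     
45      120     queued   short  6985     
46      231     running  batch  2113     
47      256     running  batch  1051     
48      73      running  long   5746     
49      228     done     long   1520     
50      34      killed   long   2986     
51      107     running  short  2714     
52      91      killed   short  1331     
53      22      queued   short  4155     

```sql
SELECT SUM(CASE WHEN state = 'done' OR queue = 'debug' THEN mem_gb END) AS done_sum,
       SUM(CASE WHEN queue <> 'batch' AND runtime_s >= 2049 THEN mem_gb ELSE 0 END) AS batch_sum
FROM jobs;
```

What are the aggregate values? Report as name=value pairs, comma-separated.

[done_sum: state = 'done' OR queue = 'debug']
job_id=40: ✓ → 71
job_id=41: ✗
job_id=42: ✗
job_id=43: ✓ → 226
job_id=44: ✗
job_id=45: ✗
job_id=46: ✗
job_id=47: ✗
job_id=48: ✗
job_id=49: ✓ → 228
job_id=50: ✗
job_id=51: ✗
job_id=52: ✗
job_id=53: ✗
done_sum = 71 + 226 + 228 = 525
—
[batch_sum: queue <> 'batch' AND runtime_s >= 2049]
job_id=40: ✓ → 71
job_id=41: ✓ → 232
job_id=42: ✓ → 170
job_id=43: ✗
job_id=44: ✗
job_id=45: ✓ → 120
job_id=46: ✗
job_id=47: ✗
job_id=48: ✓ → 73
job_id=49: ✗
job_id=50: ✓ → 34
job_id=51: ✓ → 107
job_id=52: ✗
job_id=53: ✓ → 22
batch_sum = 71 + 232 + 170 + 120 + 73 + 34 + 107 + 22 = 829

done_sum=525, batch_sum=829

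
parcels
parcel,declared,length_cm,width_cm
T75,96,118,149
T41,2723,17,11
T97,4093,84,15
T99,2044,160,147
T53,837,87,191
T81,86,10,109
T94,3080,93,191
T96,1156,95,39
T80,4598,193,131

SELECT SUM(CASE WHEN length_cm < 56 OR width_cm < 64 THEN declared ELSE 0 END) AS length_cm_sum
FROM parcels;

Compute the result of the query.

8058

parcel=T75: ✗
parcel=T41: ✓ → 2723
parcel=T97: ✓ → 4093
parcel=T99: ✗
parcel=T53: ✗
parcel=T81: ✓ → 86
parcel=T94: ✗
parcel=T96: ✓ → 1156
parcel=T80: ✗
length_cm_sum = 2723 + 4093 + 86 + 1156 = 8058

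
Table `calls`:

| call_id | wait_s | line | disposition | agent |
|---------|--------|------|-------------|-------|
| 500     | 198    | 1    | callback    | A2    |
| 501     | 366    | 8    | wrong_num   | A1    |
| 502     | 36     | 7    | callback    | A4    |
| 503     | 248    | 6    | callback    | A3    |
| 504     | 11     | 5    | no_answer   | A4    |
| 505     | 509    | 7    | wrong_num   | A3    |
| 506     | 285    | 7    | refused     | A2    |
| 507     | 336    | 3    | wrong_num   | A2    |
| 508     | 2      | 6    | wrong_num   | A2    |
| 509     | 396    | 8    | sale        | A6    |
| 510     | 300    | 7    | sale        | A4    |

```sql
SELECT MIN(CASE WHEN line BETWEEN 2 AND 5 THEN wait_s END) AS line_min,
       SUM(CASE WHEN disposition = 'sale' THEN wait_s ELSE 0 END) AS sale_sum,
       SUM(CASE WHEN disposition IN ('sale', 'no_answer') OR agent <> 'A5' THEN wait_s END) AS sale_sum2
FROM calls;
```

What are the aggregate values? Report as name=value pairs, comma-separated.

[line_min: line BETWEEN 2 AND 5]
call_id=500: ✗
call_id=501: ✗
call_id=502: ✗
call_id=503: ✗
call_id=504: ✓ → 11
call_id=505: ✗
call_id=506: ✗
call_id=507: ✓ → 336
call_id=508: ✗
call_id=509: ✗
call_id=510: ✗
line_min = MIN(11, 336) = 11
—
[sale_sum: disposition = 'sale']
call_id=500: ✗
call_id=501: ✗
call_id=502: ✗
call_id=503: ✗
call_id=504: ✗
call_id=505: ✗
call_id=506: ✗
call_id=507: ✗
call_id=508: ✗
call_id=509: ✓ → 396
call_id=510: ✓ → 300
sale_sum = 396 + 300 = 696
—
[sale_sum2: disposition IN ('sale', 'no_answer') OR agent <> 'A5']
call_id=500: ✓ → 198
call_id=501: ✓ → 366
call_id=502: ✓ → 36
call_id=503: ✓ → 248
call_id=504: ✓ → 11
call_id=505: ✓ → 509
call_id=506: ✓ → 285
call_id=507: ✓ → 336
call_id=508: ✓ → 2
call_id=509: ✓ → 396
call_id=510: ✓ → 300
sale_sum2 = 198 + 366 + 36 + 248 + 11 + 509 + 285 + 336 + 2 + 396 + 300 = 2687

line_min=11, sale_sum=696, sale_sum2=2687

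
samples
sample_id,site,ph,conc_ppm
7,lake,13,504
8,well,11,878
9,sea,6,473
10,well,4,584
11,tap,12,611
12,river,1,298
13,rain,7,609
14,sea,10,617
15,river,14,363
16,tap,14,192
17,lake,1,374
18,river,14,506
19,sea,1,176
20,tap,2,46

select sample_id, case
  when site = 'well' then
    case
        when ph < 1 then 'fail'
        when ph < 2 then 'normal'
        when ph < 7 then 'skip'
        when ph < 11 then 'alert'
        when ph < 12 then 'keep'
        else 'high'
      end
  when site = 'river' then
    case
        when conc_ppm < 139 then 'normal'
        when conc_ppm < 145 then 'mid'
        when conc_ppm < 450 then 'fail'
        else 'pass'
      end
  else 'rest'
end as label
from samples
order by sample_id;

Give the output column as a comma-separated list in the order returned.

rest, keep, rest, skip, rest, fail, rest, rest, fail, rest, rest, pass, rest, rest

sample_id=7: site='lake' → outer ELSE → rest
sample_id=8: site='well' → inner[ph < 12] → keep
sample_id=9: site='sea' → outer ELSE → rest
sample_id=10: site='well' → inner[ph < 7] → skip
sample_id=11: site='tap' → outer ELSE → rest
sample_id=12: site='river' → inner[conc_ppm < 450] → fail
sample_id=13: site='rain' → outer ELSE → rest
sample_id=14: site='sea' → outer ELSE → rest
sample_id=15: site='river' → inner[conc_ppm < 450] → fail
sample_id=16: site='tap' → outer ELSE → rest
sample_id=17: site='lake' → outer ELSE → rest
sample_id=18: site='river' → inner[ELSE] → pass
sample_id=19: site='sea' → outer ELSE → rest
sample_id=20: site='tap' → outer ELSE → rest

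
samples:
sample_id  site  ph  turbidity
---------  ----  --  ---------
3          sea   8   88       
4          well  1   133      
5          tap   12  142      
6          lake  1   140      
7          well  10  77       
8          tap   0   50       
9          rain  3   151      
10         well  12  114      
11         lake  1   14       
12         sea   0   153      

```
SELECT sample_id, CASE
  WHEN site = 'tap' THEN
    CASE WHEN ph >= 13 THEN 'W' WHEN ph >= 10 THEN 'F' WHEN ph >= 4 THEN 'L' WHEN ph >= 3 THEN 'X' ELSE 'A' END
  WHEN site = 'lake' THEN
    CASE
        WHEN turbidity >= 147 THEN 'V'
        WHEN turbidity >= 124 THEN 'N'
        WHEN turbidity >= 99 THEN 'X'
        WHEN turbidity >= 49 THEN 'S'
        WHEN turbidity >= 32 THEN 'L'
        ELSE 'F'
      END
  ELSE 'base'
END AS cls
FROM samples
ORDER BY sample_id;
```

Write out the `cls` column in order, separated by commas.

base, base, F, N, base, A, base, base, F, base

sample_id=3: site='sea' → outer ELSE → base
sample_id=4: site='well' → outer ELSE → base
sample_id=5: site='tap' → inner[ph >= 10] → F
sample_id=6: site='lake' → inner[turbidity >= 124] → N
sample_id=7: site='well' → outer ELSE → base
sample_id=8: site='tap' → inner[ELSE] → A
sample_id=9: site='rain' → outer ELSE → base
sample_id=10: site='well' → outer ELSE → base
sample_id=11: site='lake' → inner[ELSE] → F
sample_id=12: site='sea' → outer ELSE → base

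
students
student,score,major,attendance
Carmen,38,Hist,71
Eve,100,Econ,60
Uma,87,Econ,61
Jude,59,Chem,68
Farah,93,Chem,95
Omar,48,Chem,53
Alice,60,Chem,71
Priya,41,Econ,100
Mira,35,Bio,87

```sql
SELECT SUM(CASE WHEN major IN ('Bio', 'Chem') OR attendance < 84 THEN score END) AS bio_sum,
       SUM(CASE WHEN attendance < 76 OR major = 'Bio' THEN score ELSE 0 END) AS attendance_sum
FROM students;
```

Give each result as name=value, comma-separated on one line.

[bio_sum: major IN ('Bio', 'Chem') OR attendance < 84]
student=Carmen: ✓ → 38
student=Eve: ✓ → 100
student=Uma: ✓ → 87
student=Jude: ✓ → 59
student=Farah: ✓ → 93
student=Omar: ✓ → 48
student=Alice: ✓ → 60
student=Priya: ✗
student=Mira: ✓ → 35
bio_sum = 38 + 100 + 87 + 59 + 93 + 48 + 60 + 35 = 520
—
[attendance_sum: attendance < 76 OR major = 'Bio']
student=Carmen: ✓ → 38
student=Eve: ✓ → 100
student=Uma: ✓ → 87
student=Jude: ✓ → 59
student=Farah: ✗
student=Omar: ✓ → 48
student=Alice: ✓ → 60
student=Priya: ✗
student=Mira: ✓ → 35
attendance_sum = 38 + 100 + 87 + 59 + 48 + 60 + 35 = 427

bio_sum=520, attendance_sum=427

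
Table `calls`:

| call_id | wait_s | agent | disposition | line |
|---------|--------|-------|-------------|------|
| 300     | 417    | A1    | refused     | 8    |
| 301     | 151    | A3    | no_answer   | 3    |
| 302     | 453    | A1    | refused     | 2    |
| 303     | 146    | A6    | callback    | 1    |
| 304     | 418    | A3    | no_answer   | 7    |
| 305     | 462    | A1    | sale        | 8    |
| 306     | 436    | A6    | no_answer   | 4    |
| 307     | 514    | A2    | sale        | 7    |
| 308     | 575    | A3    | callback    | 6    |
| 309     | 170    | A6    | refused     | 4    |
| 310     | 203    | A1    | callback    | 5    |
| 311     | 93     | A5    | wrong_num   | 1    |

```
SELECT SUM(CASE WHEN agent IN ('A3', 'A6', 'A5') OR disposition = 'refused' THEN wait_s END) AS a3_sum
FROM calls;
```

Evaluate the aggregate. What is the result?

call_id=300: ✓ → 417
call_id=301: ✓ → 151
call_id=302: ✓ → 453
call_id=303: ✓ → 146
call_id=304: ✓ → 418
call_id=305: ✗
call_id=306: ✓ → 436
call_id=307: ✗
call_id=308: ✓ → 575
call_id=309: ✓ → 170
call_id=310: ✗
call_id=311: ✓ → 93
a3_sum = 417 + 151 + 453 + 146 + 418 + 436 + 575 + 170 + 93 = 2859

2859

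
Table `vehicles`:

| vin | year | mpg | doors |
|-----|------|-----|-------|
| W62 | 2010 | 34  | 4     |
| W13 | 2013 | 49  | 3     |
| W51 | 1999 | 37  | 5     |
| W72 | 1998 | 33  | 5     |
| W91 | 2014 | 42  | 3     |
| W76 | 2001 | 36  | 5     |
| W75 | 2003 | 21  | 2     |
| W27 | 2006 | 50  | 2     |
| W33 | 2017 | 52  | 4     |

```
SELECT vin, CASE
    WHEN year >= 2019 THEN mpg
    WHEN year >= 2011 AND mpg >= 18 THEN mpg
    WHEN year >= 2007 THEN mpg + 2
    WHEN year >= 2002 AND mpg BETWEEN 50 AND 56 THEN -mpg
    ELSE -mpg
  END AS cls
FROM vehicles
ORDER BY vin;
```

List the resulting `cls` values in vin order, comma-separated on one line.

vin=W13: year >= 2011 AND mpg >= 18 → 49
vin=W27: year >= 2002 AND mpg BETWEEN 50 AND 56 → -50
vin=W33: year >= 2011 AND mpg >= 18 → 52
vin=W51: ELSE → -37
vin=W62: year >= 2007 → 36
vin=W72: ELSE → -33
vin=W75: ELSE → -21
vin=W76: ELSE → -36
vin=W91: year >= 2011 AND mpg >= 18 → 42

49, -50, 52, -37, 36, -33, -21, -36, 42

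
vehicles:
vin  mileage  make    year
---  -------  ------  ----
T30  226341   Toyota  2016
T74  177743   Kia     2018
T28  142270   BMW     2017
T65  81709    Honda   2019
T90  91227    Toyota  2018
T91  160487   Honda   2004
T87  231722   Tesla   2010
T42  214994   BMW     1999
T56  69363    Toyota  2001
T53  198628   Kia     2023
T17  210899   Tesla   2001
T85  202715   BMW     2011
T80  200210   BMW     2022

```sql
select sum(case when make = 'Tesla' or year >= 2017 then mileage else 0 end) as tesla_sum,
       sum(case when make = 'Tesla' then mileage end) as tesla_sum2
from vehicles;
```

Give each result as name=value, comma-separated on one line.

tesla_sum=1334408, tesla_sum2=442621

[tesla_sum: make = 'Tesla' or year >= 2017]
vin=T30: ✗
vin=T74: ✓ → 177743
vin=T28: ✓ → 142270
vin=T65: ✓ → 81709
vin=T90: ✓ → 91227
vin=T91: ✗
vin=T87: ✓ → 231722
vin=T42: ✗
vin=T56: ✗
vin=T53: ✓ → 198628
vin=T17: ✓ → 210899
vin=T85: ✗
vin=T80: ✓ → 200210
tesla_sum = 177743 + 142270 + 81709 + 91227 + 231722 + 198628 + 210899 + 200210 = 1334408
—
[tesla_sum2: make = 'Tesla']
vin=T30: ✗
vin=T74: ✗
vin=T28: ✗
vin=T65: ✗
vin=T90: ✗
vin=T91: ✗
vin=T87: ✓ → 231722
vin=T42: ✗
vin=T56: ✗
vin=T53: ✗
vin=T17: ✓ → 210899
vin=T85: ✗
vin=T80: ✗
tesla_sum2 = 231722 + 210899 = 442621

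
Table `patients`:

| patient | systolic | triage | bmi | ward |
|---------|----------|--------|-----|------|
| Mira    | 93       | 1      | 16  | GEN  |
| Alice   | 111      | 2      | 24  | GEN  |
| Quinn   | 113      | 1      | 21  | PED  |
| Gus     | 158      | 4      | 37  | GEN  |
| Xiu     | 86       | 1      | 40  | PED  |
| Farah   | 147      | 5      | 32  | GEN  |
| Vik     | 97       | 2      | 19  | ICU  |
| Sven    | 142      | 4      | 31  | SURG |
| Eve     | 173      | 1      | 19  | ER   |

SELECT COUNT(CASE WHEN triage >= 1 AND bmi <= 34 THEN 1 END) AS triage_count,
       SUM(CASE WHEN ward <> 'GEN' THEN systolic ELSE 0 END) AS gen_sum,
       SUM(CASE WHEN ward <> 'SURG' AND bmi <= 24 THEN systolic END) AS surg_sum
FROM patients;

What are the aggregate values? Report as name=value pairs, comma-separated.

triage_count=7, gen_sum=611, surg_sum=587

[triage_count: triage >= 1 AND bmi <= 34]
patient=Mira: ✓ → 1
patient=Alice: ✓ → 1
patient=Quinn: ✓ → 1
patient=Gus: ✗
patient=Xiu: ✗
patient=Farah: ✓ → 1
patient=Vik: ✓ → 1
patient=Sven: ✓ → 1
patient=Eve: ✓ → 1
triage_count = COUNT(1, 1, 1, 1, 1, 1, 1) = 7
—
[gen_sum: ward <> 'GEN']
patient=Mira: ✗
patient=Alice: ✗
patient=Quinn: ✓ → 113
patient=Gus: ✗
patient=Xiu: ✓ → 86
patient=Farah: ✗
patient=Vik: ✓ → 97
patient=Sven: ✓ → 142
patient=Eve: ✓ → 173
gen_sum = 113 + 86 + 97 + 142 + 173 = 611
—
[surg_sum: ward <> 'SURG' AND bmi <= 24]
patient=Mira: ✓ → 93
patient=Alice: ✓ → 111
patient=Quinn: ✓ → 113
patient=Gus: ✗
patient=Xiu: ✗
patient=Farah: ✗
patient=Vik: ✓ → 97
patient=Sven: ✗
patient=Eve: ✓ → 173
surg_sum = 93 + 111 + 113 + 97 + 173 = 587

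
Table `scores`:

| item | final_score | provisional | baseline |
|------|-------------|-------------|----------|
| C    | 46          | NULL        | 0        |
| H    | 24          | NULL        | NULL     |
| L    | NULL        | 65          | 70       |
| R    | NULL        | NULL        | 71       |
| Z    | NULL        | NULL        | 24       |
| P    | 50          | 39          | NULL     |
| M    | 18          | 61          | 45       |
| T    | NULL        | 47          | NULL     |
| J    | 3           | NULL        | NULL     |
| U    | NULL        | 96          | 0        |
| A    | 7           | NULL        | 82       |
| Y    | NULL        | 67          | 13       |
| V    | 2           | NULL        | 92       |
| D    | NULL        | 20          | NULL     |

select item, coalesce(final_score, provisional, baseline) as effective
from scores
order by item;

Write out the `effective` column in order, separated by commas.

item=A: final_score=7 → 7
item=C: final_score=46 → 46
item=D: final_score=NULL, provisional=20 → 20
item=H: final_score=24 → 24
item=J: final_score=3 → 3
item=L: final_score=NULL, provisional=65 → 65
item=M: final_score=18 → 18
item=P: final_score=50 → 50
item=R: final_score=NULL, provisional=NULL, baseline=71 → 71
item=T: final_score=NULL, provisional=47 → 47
item=U: final_score=NULL, provisional=96 → 96
item=V: final_score=2 → 2
item=Y: final_score=NULL, provisional=67 → 67
item=Z: final_score=NULL, provisional=NULL, baseline=24 → 24

7, 46, 20, 24, 3, 65, 18, 50, 71, 47, 96, 2, 67, 24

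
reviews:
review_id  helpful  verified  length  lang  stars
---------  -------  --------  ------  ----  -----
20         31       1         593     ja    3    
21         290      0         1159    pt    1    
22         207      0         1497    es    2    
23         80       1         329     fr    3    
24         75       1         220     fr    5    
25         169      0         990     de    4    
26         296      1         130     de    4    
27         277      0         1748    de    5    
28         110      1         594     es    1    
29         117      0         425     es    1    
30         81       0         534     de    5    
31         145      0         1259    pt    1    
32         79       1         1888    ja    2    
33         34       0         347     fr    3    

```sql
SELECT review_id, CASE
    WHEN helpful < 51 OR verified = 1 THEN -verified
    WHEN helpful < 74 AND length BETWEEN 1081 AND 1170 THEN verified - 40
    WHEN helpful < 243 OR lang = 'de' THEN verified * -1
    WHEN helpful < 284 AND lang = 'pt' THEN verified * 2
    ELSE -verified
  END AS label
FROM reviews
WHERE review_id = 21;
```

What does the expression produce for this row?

review_id = 21: helpful=290, verified=0, length=1159, lang=pt, stars=1.
helpful < 51 OR verified = 1 → false
helpful < 74 AND length BETWEEN 1081 AND 1170 → false
helpful < 243 OR lang = 'de' → false
helpful < 284 AND lang = 'pt' → false
No prior WHEN matched → ELSE → 0

0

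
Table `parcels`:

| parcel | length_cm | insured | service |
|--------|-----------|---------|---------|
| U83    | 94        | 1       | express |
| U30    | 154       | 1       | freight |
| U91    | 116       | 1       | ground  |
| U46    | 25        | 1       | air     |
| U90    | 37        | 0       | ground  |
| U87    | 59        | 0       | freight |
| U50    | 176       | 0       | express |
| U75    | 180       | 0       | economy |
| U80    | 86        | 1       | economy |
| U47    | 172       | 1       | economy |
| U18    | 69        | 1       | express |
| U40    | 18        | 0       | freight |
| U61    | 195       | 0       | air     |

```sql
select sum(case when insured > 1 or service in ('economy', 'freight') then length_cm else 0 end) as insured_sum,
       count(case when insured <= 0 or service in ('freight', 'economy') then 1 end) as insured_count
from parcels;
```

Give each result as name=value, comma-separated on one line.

[insured_sum: insured > 1 or service in ('economy', 'freight')]
parcel=U83: ✗
parcel=U30: ✓ → 154
parcel=U91: ✗
parcel=U46: ✗
parcel=U90: ✗
parcel=U87: ✓ → 59
parcel=U50: ✗
parcel=U75: ✓ → 180
parcel=U80: ✓ → 86
parcel=U47: ✓ → 172
parcel=U18: ✗
parcel=U40: ✓ → 18
parcel=U61: ✗
insured_sum = 154 + 59 + 180 + 86 + 172 + 18 = 669
—
[insured_count: insured <= 0 or service in ('freight', 'economy')]
parcel=U83: ✗
parcel=U30: ✓ → 1
parcel=U91: ✗
parcel=U46: ✗
parcel=U90: ✓ → 1
parcel=U87: ✓ → 1
parcel=U50: ✓ → 1
parcel=U75: ✓ → 1
parcel=U80: ✓ → 1
parcel=U47: ✓ → 1
parcel=U18: ✗
parcel=U40: ✓ → 1
parcel=U61: ✓ → 1
insured_count = COUNT(1, 1, 1, 1, 1, 1, 1, 1, 1) = 9

insured_sum=669, insured_count=9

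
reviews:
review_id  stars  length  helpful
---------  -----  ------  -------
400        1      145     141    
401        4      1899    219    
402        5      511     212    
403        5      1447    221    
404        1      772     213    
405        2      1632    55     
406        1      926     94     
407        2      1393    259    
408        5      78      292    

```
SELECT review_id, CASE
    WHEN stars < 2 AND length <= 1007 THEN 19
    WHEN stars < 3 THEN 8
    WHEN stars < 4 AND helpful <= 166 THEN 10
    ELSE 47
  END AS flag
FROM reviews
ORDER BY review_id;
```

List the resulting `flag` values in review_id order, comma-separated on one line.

review_id=400: stars < 2 AND length <= 1007 → 19
review_id=401: ELSE → 47
review_id=402: ELSE → 47
review_id=403: ELSE → 47
review_id=404: stars < 2 AND length <= 1007 → 19
review_id=405: stars < 3 → 8
review_id=406: stars < 2 AND length <= 1007 → 19
review_id=407: stars < 3 → 8
review_id=408: ELSE → 47

19, 47, 47, 47, 19, 8, 19, 8, 47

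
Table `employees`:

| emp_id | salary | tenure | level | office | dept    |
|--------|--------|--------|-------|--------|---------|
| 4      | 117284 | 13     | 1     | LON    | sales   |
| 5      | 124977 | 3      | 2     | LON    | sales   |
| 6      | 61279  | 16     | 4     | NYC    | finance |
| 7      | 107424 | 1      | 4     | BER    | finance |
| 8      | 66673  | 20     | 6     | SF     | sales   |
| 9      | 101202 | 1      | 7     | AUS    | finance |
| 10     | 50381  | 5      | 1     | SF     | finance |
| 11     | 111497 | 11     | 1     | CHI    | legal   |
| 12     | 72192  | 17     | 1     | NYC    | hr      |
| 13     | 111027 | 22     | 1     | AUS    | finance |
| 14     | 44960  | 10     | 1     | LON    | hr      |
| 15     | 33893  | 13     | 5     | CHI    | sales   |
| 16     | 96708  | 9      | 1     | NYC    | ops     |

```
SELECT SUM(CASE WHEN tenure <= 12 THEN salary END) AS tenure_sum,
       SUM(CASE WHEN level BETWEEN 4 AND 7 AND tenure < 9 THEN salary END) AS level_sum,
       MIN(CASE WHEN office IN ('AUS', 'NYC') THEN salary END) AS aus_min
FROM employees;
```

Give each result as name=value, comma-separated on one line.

[tenure_sum: tenure <= 12]
emp_id=4: ✗
emp_id=5: ✓ → 124977
emp_id=6: ✗
emp_id=7: ✓ → 107424
emp_id=8: ✗
emp_id=9: ✓ → 101202
emp_id=10: ✓ → 50381
emp_id=11: ✓ → 111497
emp_id=12: ✗
emp_id=13: ✗
emp_id=14: ✓ → 44960
emp_id=15: ✗
emp_id=16: ✓ → 96708
tenure_sum = 124977 + 107424 + 101202 + 50381 + 111497 + 44960 + 96708 = 637149
—
[level_sum: level BETWEEN 4 AND 7 AND tenure < 9]
emp_id=4: ✗
emp_id=5: ✗
emp_id=6: ✗
emp_id=7: ✓ → 107424
emp_id=8: ✗
emp_id=9: ✓ → 101202
emp_id=10: ✗
emp_id=11: ✗
emp_id=12: ✗
emp_id=13: ✗
emp_id=14: ✗
emp_id=15: ✗
emp_id=16: ✗
level_sum = 107424 + 101202 = 208626
—
[aus_min: office IN ('AUS', 'NYC')]
emp_id=4: ✗
emp_id=5: ✗
emp_id=6: ✓ → 61279
emp_id=7: ✗
emp_id=8: ✗
emp_id=9: ✓ → 101202
emp_id=10: ✗
emp_id=11: ✗
emp_id=12: ✓ → 72192
emp_id=13: ✓ → 111027
emp_id=14: ✗
emp_id=15: ✗
emp_id=16: ✓ → 96708
aus_min = MIN(61279, 101202, 72192, 111027, 96708) = 61279

tenure_sum=637149, level_sum=208626, aus_min=61279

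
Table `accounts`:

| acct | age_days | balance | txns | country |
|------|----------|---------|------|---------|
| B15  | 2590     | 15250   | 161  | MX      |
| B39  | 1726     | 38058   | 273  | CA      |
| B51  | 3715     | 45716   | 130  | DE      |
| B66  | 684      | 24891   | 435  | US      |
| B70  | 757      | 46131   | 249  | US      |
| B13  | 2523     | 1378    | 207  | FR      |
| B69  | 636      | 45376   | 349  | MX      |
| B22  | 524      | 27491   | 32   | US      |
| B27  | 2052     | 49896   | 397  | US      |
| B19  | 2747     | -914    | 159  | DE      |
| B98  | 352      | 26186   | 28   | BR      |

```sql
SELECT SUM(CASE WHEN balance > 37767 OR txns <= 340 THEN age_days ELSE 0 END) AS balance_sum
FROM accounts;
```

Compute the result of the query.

acct=B15: ✓ → 2590
acct=B39: ✓ → 1726
acct=B51: ✓ → 3715
acct=B66: ✗
acct=B70: ✓ → 757
acct=B13: ✓ → 2523
acct=B69: ✓ → 636
acct=B22: ✓ → 524
acct=B27: ✓ → 2052
acct=B19: ✓ → 2747
acct=B98: ✓ → 352
balance_sum = 2590 + 1726 + 3715 + 757 + 2523 + 636 + 524 + 2052 + 2747 + 352 = 17622

17622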